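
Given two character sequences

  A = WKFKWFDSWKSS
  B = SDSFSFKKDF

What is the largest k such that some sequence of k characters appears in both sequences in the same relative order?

3

Let dp[i][j] be the LCS length of the first i characters of A and the first j characters of B. dp[i][j] = dp[i-1][j-1]+1 when the i-th and j-th characters match, else max(dp[i-1][j], dp[i][j-1]).
    ·  S  D  S  F  S  F  K  K  D  F
 ·  0  0  0  0  0  0  0  0  0  0  0
 W  0  0  0  0  0  0  0  0  0  0  0
 K  0  0  0  0  0  0  0  1  1  1  1
 F  0  0  0  0  1  1  1  1  1  1  2
 K  0  0  0  0  1  1  1  2  2  2  2
 W  0  0  0  0  1  1  1  2  2  2  2
 F  0  0  0  0  1  1  2  2  2  2  3
 D  0  0  1  1  1  1  2  2  2  3  3
 S  0  1  1  2  2  2  2  2  2  3  3
 W  0  1  1  2  2  2  2  2  2  3  3
 K  0  1  1  2  2  2  2  3  3  3  3
 S  0  1  1  2  2  3  3  3  3  3  3
 S  0  1  1  2  2  3  3  3  3  3  3
dp[12][10] = 3. One LCS (by backtracking along matches): KKF.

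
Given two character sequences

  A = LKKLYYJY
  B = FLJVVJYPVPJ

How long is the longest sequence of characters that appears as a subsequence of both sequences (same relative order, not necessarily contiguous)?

Let dp[i][j] be the LCS length of the first i characters of A and the first j characters of B. dp[i][j] = dp[i-1][j-1]+1 when the i-th and j-th characters match, else max(dp[i-1][j], dp[i][j-1]).
    ·  F  L  J  V  V  J  Y  P  V  P  J
 ·  0  0  0  0  0  0  0  0  0  0  0  0
 L  0  0  1  1  1  1  1  1  1  1  1  1
 K  0  0  1  1  1  1  1  1  1  1  1  1
 K  0  0  1  1  1  1  1  1  1  1  1  1
 L  0  0  1  1  1  1  1  1  1  1  1  1
 Y  0  0  1  1  1  1  1  2  2  2  2  2
 Y  0  0  1  1  1  1  1  2  2  2  2  2
 J  0  0  1  2  2  2  2  2  2  2  2  3
 Y  0  0  1  2  2  2  2  3  3  3  3  3
dp[8][11] = 3. One LCS (by backtracking along matches): LYJ.

3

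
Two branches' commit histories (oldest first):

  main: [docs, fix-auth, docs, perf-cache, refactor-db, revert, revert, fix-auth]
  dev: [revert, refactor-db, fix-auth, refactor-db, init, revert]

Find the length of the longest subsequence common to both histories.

3

Pick fix-auth [2,3], then refactor-db [5,4], then revert [7,6]; all 3 commits appear in both, in order, and the DP table's final entry dp[8][6] is also 3, so no common subsequence is longer.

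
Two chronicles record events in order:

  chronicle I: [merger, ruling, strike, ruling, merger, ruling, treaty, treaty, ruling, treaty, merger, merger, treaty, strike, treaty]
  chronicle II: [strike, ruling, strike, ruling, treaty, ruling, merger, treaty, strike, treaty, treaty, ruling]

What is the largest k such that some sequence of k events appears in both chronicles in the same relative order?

Match ruling at chronicle I[2]=chronicle II[2], then strike at chronicle I[3]=chronicle II[3], then ruling at chronicle I[6]=chronicle II[4], then treaty at chronicle I[8]=chronicle II[5], then ruling at chronicle I[9]=chronicle II[6], then merger at chronicle I[12]=chronicle II[7], then treaty at chronicle I[13]=chronicle II[8], then strike at chronicle I[14]=chronicle II[9], then treaty at chronicle I[15]=chronicle II[11] — 9 events in the same relative order in both. dp[15][12] = 9 confirms this is the maximum.

9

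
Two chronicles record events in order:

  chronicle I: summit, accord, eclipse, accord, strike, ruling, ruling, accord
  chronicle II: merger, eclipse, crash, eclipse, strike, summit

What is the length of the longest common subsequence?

2

One common subsequence of length 2: eclipse at chronicle I[3]=chronicle II[4], then strike at chronicle I[5]=chronicle II[5]. dp[8][6] = 2 confirms this is the maximum.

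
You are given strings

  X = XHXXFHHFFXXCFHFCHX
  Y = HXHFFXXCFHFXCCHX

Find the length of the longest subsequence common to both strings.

14

Match H (X #2, Y #1); then X (X #4, Y #2); then H (X #7, Y #3); then F (X #8, Y #4); then F (X #9, Y #5); then X (X #10, Y #6); then X (X #11, Y #7); then C (X #12, Y #8); then F (X #13, Y #9); then H (X #14, Y #10); then F (X #15, Y #11); then C (X #16, Y #14); then H (X #17, Y #15); then X (X #18, Y #16) — 14 characters in the same relative order in both. The LCS DP gives dp[18][16] = 14, so this is optimal.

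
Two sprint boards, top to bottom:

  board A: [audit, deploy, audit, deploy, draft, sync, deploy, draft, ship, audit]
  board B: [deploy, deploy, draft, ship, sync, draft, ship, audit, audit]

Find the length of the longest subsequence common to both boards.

Match deploy at board A[2]=board B[1], deploy at board A[4]=board B[2], draft at board A[5]=board B[3], sync at board A[6]=board B[5], draft at board A[8]=board B[6], ship at board A[9]=board B[7], audit at board A[10]=board B[9] — 7 tasks in the same relative order in both. Since dp[10][9] = 7, nothing longer is possible.

7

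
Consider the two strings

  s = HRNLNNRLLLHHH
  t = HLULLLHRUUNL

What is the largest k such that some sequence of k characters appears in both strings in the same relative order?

6

Pick H at s[1]=t[1]; then L at s[4]=t[2]; then L at s[8]=t[4]; then L at s[9]=t[5]; then L at s[10]=t[6]; then H at s[11]=t[7]; all 6 characters appear in both, in order. dp[13][12] = 6 confirms this is the maximum.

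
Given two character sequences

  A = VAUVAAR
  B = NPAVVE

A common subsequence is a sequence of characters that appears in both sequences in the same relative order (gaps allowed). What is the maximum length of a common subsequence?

Let dp[i][j] be the LCS length of the first i characters of A and the first j characters of B. dp[i][j] = dp[i-1][j-1]+1 when the i-th and j-th characters match, else max(dp[i-1][j], dp[i][j-1]).
    ·  N  P  A  V  V  E
 ·  0  0  0  0  0  0  0
 V  0  0  0  0  1  1  1
 A  0  0  0  1  1  1  1
 U  0  0  0  1  1  1  1
 V  0  0  0  1  2  2  2
 A  0  0  0  1  2  2  2
 A  0  0  0  1  2  2  2
 R  0  0  0  1  2  2  2
dp[7][6] = 2. One LCS (by backtracking along matches): VV.

2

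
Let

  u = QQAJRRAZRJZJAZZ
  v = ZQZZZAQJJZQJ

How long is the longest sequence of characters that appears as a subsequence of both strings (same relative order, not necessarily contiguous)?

6

Pick Q at u[1]=v[2], Q at u[2]=v[7], J at u[4]=v[8], J at u[10]=v[9], Z at u[11]=v[10], J at u[12]=v[12]; all 6 characters appear in both, in order. The LCS DP gives dp[15][12] = 6, so this is optimal.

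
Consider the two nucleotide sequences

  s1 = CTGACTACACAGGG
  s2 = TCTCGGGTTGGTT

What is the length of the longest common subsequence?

Taking T at s1[2]=s2[1] → C at s1[5]=s2[2] → T at s1[6]=s2[3] → C at s1[8]=s2[4] → G at s1[12]=s2[7] → G at s1[13]=s2[10] → G at s1[14]=s2[11] gives a common subsequence of length 7. dp[14][13] = 7 confirms this is the maximum.

7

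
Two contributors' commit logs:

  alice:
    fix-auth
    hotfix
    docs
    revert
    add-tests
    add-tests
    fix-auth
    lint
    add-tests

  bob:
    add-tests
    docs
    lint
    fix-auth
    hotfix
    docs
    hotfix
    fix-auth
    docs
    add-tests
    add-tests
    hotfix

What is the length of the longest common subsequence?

5

Match fix-auth (alice #1, bob #4), hotfix (alice #2, bob #7), docs (alice #3, bob #9), add-tests (alice #5, bob #10), add-tests (alice #6, bob #11) — 5 commits in the same relative order in both. dp[9][12] = 5 confirms this is the maximum.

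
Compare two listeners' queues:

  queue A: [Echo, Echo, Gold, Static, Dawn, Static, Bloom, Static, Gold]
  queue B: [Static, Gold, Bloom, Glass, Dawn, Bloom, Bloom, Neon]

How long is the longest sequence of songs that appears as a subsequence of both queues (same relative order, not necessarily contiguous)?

3

Pick Gold at queue A[3]=queue B[2], then Dawn at queue A[5]=queue B[5], then Bloom at queue A[7]=queue B[7]; all 3 songs appear in both, in order, and the DP table's final entry dp[9][8] is also 3, so no common subsequence is longer.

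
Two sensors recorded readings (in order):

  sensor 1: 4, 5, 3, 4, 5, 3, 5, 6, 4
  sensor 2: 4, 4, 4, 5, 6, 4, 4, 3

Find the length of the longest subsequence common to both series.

Let dp[i][j] be the LCS length of the first i values of sensor 1 and the first j values of sensor 2. dp[i][j] = dp[i-1][j-1]+1 when the i-th and j-th values match, else max(dp[i-1][j], dp[i][j-1]).
    ·  4  4  4  5  6  4  4  3
 ·  0  0  0  0  0  0  0  0  0
 4  0  1  1  1  1  1  1  1  1
 5  0  1  1  1  2  2  2  2  2
 3  0  1  1  1  2  2  2  2  3
 4  0  1  2  2  2  2  3  3  3
 5  0  1  2  2  3  3  3  3  3
 3  0  1  2  2  3  3  3  3  4
 5  0  1  2  2  3  3  3  3  4
 6  0  1  2  2  3  4  4  4  4
 4  0  1  2  3  3  4  5  5  5
dp[9][8] = 5. One LCS (by backtracking along matches): 4, 4, 5, 6, 4.

5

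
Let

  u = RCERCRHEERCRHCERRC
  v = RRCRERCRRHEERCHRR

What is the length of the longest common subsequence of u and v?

One common subsequence of length 14: R (u #1, v #2) → C (u #2, v #3) → E (u #3, v #5) → R (u #4, v #6) → C (u #5, v #7) → R (u #6, v #9) → H (u #7, v #10) → E (u #8, v #11) → E (u #9, v #12) → R (u #10, v #13) → C (u #11, v #14) → H (u #13, v #15) → R (u #16, v #16) → R (u #17, v #17), and the DP table's final entry dp[18][17] is also 14, so no common subsequence is longer.

14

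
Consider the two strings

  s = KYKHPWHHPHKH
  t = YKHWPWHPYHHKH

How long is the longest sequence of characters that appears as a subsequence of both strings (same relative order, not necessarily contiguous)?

Pick Y [2,1] → K [3,2] → H [4,3] → P [5,5] → W [6,6] → H [7,7] → H [8,10] → H [10,11] → K [11,12] → H [12,13]; all 10 characters appear in both, in order, and the DP table's final entry dp[12][13] is also 10, so no common subsequence is longer.

10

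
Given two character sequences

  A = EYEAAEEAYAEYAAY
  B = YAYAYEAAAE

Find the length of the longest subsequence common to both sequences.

Match Y (A #2, B #1) → A (A #4, B #2) → A (A #5, B #4) → E (A #6, B #6) → A (A #8, B #8) → A (A #10, B #9) → E (A #11, B #10) — 7 characters in the same relative order in both. dp[15][10] = 7 confirms this is the maximum.

7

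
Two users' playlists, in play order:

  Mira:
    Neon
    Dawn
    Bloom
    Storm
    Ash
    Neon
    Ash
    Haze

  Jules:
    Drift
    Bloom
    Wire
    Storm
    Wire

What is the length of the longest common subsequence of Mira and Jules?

2

One common subsequence of length 2: Bloom (Mira #3, Jules #2); then Storm (Mira #4, Jules #4). The LCS DP gives dp[8][5] = 2, so this is optimal.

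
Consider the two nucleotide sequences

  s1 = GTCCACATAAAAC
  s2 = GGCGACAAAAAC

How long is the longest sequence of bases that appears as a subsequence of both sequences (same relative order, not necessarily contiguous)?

Taking G (s1 #1, s2 #2), C (s1 #3, s2 #3), A (s1 #5, s2 #5), C (s1 #6, s2 #6), A (s1 #7, s2 #7), A (s1 #9, s2 #8), A (s1 #10, s2 #9), A (s1 #11, s2 #10), A (s1 #12, s2 #11), C (s1 #13, s2 #12) gives a common subsequence of length 10. dp[13][12] = 10 confirms this is the maximum.

10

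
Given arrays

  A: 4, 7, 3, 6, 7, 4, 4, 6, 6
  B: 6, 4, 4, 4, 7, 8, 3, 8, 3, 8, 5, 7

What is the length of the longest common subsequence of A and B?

One common subsequence of length 4: 4 [1,4]; then 7 [2,5]; then 3 [3,9]; then 7 [5,12]. The LCS DP gives dp[9][12] = 4, so this is optimal.

4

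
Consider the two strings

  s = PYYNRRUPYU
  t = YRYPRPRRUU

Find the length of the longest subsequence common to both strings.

Pick Y [2,1], Y [3,3], R [5,7], R [6,8], U [7,9], U [10,10]; all 6 characters appear in both, in order. dp[10][10] = 6 confirms this is the maximum.

6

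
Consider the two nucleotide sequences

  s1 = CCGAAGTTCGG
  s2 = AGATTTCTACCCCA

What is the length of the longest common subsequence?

Pick G [3,2] → A [4,3] → T [7,6] → T [8,8] → C [9,13]; all 5 bases appear in both, in order. The LCS DP gives dp[11][14] = 5, so this is optimal.

5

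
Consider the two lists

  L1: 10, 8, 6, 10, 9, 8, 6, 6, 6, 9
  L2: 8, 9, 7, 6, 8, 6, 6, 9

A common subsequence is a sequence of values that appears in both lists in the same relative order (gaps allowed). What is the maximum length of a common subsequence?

6

Pick 8 (L1 #2, L2 #1), 6 (L1 #3, L2 #4), 8 (L1 #6, L2 #5), 6 (L1 #8, L2 #6), 6 (L1 #9, L2 #7), 9 (L1 #10, L2 #8); all 6 values appear in both, in order. The LCS DP gives dp[10][8] = 6, so this is optimal.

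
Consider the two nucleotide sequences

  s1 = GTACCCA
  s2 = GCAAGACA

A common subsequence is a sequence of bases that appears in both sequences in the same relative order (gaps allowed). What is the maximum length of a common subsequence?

Match G (s1 #1, s2 #5), then A (s1 #3, s2 #6), then C (s1 #6, s2 #7), then A (s1 #7, s2 #8) — 4 bases in the same relative order in both, and the DP table's final entry dp[7][8] is also 4, so no common subsequence is longer.

4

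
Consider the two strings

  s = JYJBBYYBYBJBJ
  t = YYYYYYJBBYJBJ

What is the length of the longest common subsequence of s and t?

8

Taking Y [2,6] → J [3,7] → B [5,8] → B [8,9] → Y [9,10] → J [11,11] → B [12,12] → J [13,13] gives a common subsequence of length 8, and the DP table's final entry dp[13][13] is also 8, so no common subsequence is longer.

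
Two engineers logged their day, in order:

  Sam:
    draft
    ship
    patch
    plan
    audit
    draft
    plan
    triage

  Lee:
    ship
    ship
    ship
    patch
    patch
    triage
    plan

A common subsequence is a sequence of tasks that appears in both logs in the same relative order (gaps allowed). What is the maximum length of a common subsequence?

3

One common subsequence of length 3: ship at Sam[2]=Lee[3]; then patch at Sam[3]=Lee[5]; then plan at Sam[7]=Lee[7]. The LCS DP gives dp[8][7] = 3, so this is optimal.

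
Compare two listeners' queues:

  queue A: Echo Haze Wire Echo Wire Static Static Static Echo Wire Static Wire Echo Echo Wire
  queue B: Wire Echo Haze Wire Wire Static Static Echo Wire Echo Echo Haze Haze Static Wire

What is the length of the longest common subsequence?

One common subsequence of length 11: Echo at queue A[1]=queue B[2], then Haze at queue A[2]=queue B[3], then Wire at queue A[3]=queue B[4], then Wire at queue A[5]=queue B[5], then Static at queue A[7]=queue B[6], then Static at queue A[8]=queue B[7], then Echo at queue A[9]=queue B[8], then Wire at queue A[12]=queue B[9], then Echo at queue A[13]=queue B[10], then Echo at queue A[14]=queue B[11], then Wire at queue A[15]=queue B[15]. The LCS DP gives dp[15][15] = 11, so this is optimal.

11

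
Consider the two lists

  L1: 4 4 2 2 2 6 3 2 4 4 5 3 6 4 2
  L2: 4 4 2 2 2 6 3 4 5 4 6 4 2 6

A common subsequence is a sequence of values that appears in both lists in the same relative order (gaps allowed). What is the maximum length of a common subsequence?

12

Taking 4 [1,1] → 4 [2,2] → 2 [3,3] → 2 [4,4] → 2 [5,5] → 6 [6,6] → 3 [7,7] → 4 [9,8] → 4 [10,10] → 6 [13,11] → 4 [14,12] → 2 [15,13] gives a common subsequence of length 12, and the DP table's final entry dp[15][14] is also 12, so no common subsequence is longer.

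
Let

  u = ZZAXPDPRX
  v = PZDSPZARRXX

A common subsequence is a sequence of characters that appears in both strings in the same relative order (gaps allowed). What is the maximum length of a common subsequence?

Let dp[i][j] be the LCS length of the first i characters of u and the first j characters of v. dp[i][j] = dp[i-1][j-1]+1 when the i-th and j-th characters match, else max(dp[i-1][j], dp[i][j-1]).
    ·  P  Z  D  S  P  Z  A  R  R  X  X
 ·  0  0  0  0  0  0  0  0  0  0  0  0
 Z  0  0  1  1  1  1  1  1  1  1  1  1
 Z  0  0  1  1  1  1  2  2  2  2  2  2
 A  0  0  1  1  1  1  2  3  3  3  3  3
 X  0  0  1  1  1  1  2  3  3  3  4  4
 P  0  1  1  1  1  2  2  3  3  3  4  4
 D  0  1  1  2  2  2  2  3  3  3  4  4
 P  0  1  1  2  2  3  3  3  3  3  4  4
 R  0  1  1  2  2  3  3  3  4  4  4  4
 X  0  1  1  2  2  3  3  3  4  4  5  5
dp[9][11] = 5. One LCS (by backtracking along matches): ZZAXX.

5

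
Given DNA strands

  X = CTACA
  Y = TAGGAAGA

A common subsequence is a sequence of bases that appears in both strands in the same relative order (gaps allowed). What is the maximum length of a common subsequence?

Match T at X[2]=Y[1] → A at X[3]=Y[6] → A at X[5]=Y[8] — 3 bases in the same relative order in both, and the DP table's final entry dp[5][8] is also 3, so no common subsequence is longer.

3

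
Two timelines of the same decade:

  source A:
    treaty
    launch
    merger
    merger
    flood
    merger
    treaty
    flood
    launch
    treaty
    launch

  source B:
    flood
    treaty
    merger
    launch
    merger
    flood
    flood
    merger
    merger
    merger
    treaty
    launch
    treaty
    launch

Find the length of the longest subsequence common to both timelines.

Pick treaty (source A #1, source B #2); then launch (source A #2, source B #4); then merger (source A #3, source B #8); then merger (source A #4, source B #9); then merger (source A #6, source B #10); then treaty (source A #7, source B #11); then launch (source A #9, source B #12); then treaty (source A #10, source B #13); then launch (source A #11, source B #14); all 9 events appear in both, in order. The LCS DP gives dp[11][14] = 9, so this is optimal.

9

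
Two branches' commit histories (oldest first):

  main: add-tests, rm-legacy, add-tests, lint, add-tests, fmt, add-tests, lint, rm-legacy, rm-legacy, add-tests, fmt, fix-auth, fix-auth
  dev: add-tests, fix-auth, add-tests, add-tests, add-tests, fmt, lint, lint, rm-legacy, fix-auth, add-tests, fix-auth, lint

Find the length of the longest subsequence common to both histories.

8

Taking add-tests (main #1, dev #3) → add-tests (main #3, dev #4) → add-tests (main #5, dev #5) → fmt (main #6, dev #6) → lint (main #8, dev #8) → rm-legacy (main #9, dev #9) → add-tests (main #11, dev #11) → fix-auth (main #13, dev #12) gives a common subsequence of length 8, and the DP table's final entry dp[14][13] is also 8, so no common subsequence is longer.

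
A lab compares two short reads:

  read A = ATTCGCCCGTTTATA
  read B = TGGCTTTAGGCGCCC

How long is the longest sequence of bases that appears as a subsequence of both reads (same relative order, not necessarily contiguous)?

Taking T [2,6], then T [3,7], then C [4,11], then G [5,12], then C [6,13], then C [7,14], then C [8,15] gives a common subsequence of length 7, and the DP table's final entry dp[15][15] is also 7, so no common subsequence is longer.

7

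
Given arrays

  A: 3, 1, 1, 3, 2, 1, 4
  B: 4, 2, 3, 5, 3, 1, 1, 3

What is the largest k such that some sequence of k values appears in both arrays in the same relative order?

Let dp[i][j] be the LCS length of the first i values of A and the first j values of B. dp[i][j] = dp[i-1][j-1]+1 when the i-th and j-th values match, else max(dp[i-1][j], dp[i][j-1]).
    ·  4  2  3  5  3  1  1  3
 ·  0  0  0  0  0  0  0  0  0
 3  0  0  0  1  1  1  1  1  1
 1  0  0  0  1  1  1  2  2  2
 1  0  0  0  1  1  1  2  3  3
 3  0  0  0  1  1  2  2  3  4
 2  0  0  1  1  1  2  2  3  4
 1  0  0  1  1  1  2  3  3  4
 4  0  1  1  1  1  2  3  3  4
dp[7][8] = 4. One LCS (by backtracking along matches): 3, 1, 1, 3.

4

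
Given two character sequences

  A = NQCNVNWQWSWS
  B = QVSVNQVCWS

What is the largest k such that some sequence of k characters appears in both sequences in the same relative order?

Pick Q [2,1] → V [5,4] → N [6,5] → Q [8,6] → W [11,9] → S [12,10]; all 6 characters appear in both, in order. dp[12][10] = 6 confirms this is the maximum.

6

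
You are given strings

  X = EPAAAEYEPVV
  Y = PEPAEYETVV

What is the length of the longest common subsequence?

One common subsequence of length 8: E (X #1, Y #2) → P (X #2, Y #3) → A (X #5, Y #4) → E (X #6, Y #5) → Y (X #7, Y #6) → E (X #8, Y #7) → V (X #10, Y #9) → V (X #11, Y #10). The LCS DP gives dp[11][10] = 8, so this is optimal.

8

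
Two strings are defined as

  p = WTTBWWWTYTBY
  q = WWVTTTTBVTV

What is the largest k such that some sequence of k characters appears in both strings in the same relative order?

6

Taking W [1,2]; then T [2,4]; then T [3,5]; then T [8,6]; then T [10,7]; then B [11,8] gives a common subsequence of length 6, and the DP table's final entry dp[12][11] is also 6, so no common subsequence is longer.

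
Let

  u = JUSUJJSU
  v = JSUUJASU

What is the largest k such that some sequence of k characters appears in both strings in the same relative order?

6

Let dp[i][j] be the LCS length of the first i characters of u and the first j characters of v. dp[i][j] = dp[i-1][j-1]+1 when the i-th and j-th characters match, else max(dp[i-1][j], dp[i][j-1]).
    ·  J  S  U  U  J  A  S  U
 ·  0  0  0  0  0  0  0  0  0
 J  0  1  1  1  1  1  1  1  1
 U  0  1  1  2  2  2  2  2  2
 S  0  1  2  2  2  2  2  3  3
 U  0  1  2  3  3  3  3  3  4
 J  0  1  2  3  3  4  4  4  4
 J  0  1  2  3  3  4  4  4  4
 S  0  1  2  3  3  4  4  5  5
 U  0  1  2  3  4  4  4  5  6
dp[8][8] = 6. One LCS (by backtracking along matches): JUUJSU.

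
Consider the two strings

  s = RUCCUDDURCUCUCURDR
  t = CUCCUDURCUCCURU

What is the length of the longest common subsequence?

Taking U (s #2, t #2), then C (s #3, t #3), then C (s #4, t #4), then U (s #5, t #5), then D (s #7, t #6), then U (s #8, t #7), then R (s #9, t #8), then C (s #10, t #9), then U (s #11, t #10), then C (s #12, t #11), then C (s #14, t #12), then U (s #15, t #13), then R (s #16, t #14) gives a common subsequence of length 13. Since dp[18][15] = 13, nothing longer is possible.

13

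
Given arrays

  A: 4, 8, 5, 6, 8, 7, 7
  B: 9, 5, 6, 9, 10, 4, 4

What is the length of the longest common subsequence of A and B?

Taking 5 at A[3]=B[2]; then 6 at A[4]=B[3] gives a common subsequence of length 2. dp[7][7] = 2 confirms this is the maximum.

2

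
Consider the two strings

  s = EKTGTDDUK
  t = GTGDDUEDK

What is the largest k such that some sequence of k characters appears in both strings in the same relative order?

6

One common subsequence of length 6: T [3,2] → G [4,3] → D [6,4] → D [7,5] → U [8,6] → K [9,9]. The LCS DP gives dp[9][9] = 6, so this is optimal.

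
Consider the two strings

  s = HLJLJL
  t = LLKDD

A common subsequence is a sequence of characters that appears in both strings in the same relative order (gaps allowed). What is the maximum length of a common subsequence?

Let dp[i][j] be the LCS length of the first i characters of s and the first j characters of t. dp[i][j] = dp[i-1][j-1]+1 when the i-th and j-th characters match, else max(dp[i-1][j], dp[i][j-1]).
    ·  L  L  K  D  D
 ·  0  0  0  0  0  0
 H  0  0  0  0  0  0
 L  0  1  1  1  1  1
 J  0  1  1  1  1  1
 L  0  1  2  2  2  2
 J  0  1  2  2  2  2
 L  0  1  2  2  2  2
dp[6][5] = 2. One LCS (by backtracking along matches): LL.

2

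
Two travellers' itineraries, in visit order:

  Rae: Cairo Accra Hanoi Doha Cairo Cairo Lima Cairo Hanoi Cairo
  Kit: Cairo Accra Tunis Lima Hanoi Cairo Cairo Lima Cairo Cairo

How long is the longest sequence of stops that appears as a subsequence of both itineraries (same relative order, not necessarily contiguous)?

Taking Cairo (Rae #1, Kit #1), Accra (Rae #2, Kit #2), Hanoi (Rae #3, Kit #5), Cairo (Rae #5, Kit #6), Cairo (Rae #6, Kit #7), Lima (Rae #7, Kit #8), Cairo (Rae #8, Kit #9), Cairo (Rae #10, Kit #10) gives a common subsequence of length 8, and the DP table's final entry dp[10][10] is also 8, so no common subsequence is longer.

8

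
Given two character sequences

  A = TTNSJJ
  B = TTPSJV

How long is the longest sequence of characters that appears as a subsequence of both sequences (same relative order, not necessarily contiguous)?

4

Let dp[i][j] be the LCS length of the first i characters of A and the first j characters of B. dp[i][j] = dp[i-1][j-1]+1 when the i-th and j-th characters match, else max(dp[i-1][j], dp[i][j-1]).
    ·  T  T  P  S  J  V
 ·  0  0  0  0  0  0  0
 T  0  1  1  1  1  1  1
 T  0  1  2  2  2  2  2
 N  0  1  2  2  2  2  2
 S  0  1  2  2  3  3  3
 J  0  1  2  2  3  4  4
 J  0  1  2  2  3  4  4
dp[6][6] = 4. One LCS (by backtracking along matches): TTSJ.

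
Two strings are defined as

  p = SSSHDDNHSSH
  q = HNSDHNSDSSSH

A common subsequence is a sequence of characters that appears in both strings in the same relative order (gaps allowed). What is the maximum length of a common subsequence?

6

One common subsequence of length 6: S (p #1, q #3) → S (p #2, q #7) → S (p #3, q #9) → S (p #9, q #10) → S (p #10, q #11) → H (p #11, q #12). dp[11][12] = 6 confirms this is the maximum.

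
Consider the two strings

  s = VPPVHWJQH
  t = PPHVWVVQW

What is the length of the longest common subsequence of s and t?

One common subsequence of length 5: P (s #2, t #1), then P (s #3, t #2), then V (s #4, t #4), then W (s #6, t #5), then Q (s #8, t #8). dp[9][9] = 5 confirms this is the maximum.

5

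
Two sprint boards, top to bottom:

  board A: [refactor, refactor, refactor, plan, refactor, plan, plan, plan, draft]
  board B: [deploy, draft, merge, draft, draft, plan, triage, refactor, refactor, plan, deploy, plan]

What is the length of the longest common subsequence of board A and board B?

4

Taking refactor [2,8], then refactor [3,9], then plan [4,10], then plan [8,12] gives a common subsequence of length 4. The LCS DP gives dp[9][12] = 4, so this is optimal.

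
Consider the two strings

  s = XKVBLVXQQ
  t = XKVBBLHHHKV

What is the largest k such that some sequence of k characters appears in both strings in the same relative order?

Pick X at s[1]=t[1]; then K at s[2]=t[2]; then V at s[3]=t[3]; then B at s[4]=t[5]; then L at s[5]=t[6]; then V at s[6]=t[11]; all 6 characters appear in both, in order. dp[9][11] = 6 confirms this is the maximum.

6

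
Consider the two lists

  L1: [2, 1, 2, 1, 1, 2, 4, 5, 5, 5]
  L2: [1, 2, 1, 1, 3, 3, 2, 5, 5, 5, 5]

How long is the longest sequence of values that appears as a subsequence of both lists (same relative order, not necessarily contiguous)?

8

Match 1 [2,1], then 2 [3,2], then 1 [4,3], then 1 [5,4], then 2 [6,7], then 5 [8,9], then 5 [9,10], then 5 [10,11] — 8 values in the same relative order in both. Since dp[10][11] = 8, nothing longer is possible.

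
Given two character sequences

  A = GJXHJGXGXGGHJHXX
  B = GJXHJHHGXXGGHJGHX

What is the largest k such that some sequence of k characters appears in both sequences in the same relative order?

14

Match G at A[1]=B[1] → J at A[2]=B[2] → X at A[3]=B[3] → H at A[4]=B[4] → J at A[5]=B[5] → G at A[6]=B[8] → X at A[7]=B[9] → X at A[9]=B[10] → G at A[10]=B[11] → G at A[11]=B[12] → H at A[12]=B[13] → J at A[13]=B[14] → H at A[14]=B[16] → X at A[16]=B[17] — 14 characters in the same relative order in both, and the DP table's final entry dp[16][17] is also 14, so no common subsequence is longer.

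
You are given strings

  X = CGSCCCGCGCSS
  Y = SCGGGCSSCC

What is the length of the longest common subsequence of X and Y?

7

Let dp[i][j] be the LCS length of the first i characters of X and the first j characters of Y. dp[i][j] = dp[i-1][j-1]+1 when the i-th and j-th characters match, else max(dp[i-1][j], dp[i][j-1]).
    ·  S  C  G  G  G  C  S  S  C  C
 ·  0  0  0  0  0  0  0  0  0  0  0
 C  0  0  1  1  1  1  1  1  1  1  1
 G  0  0  1  2  2  2  2  2  2  2  2
 S  0  1  1  2  2  2  2  3  3  3  3
 C  0  1  2  2  2  2  3  3  3  4  4
 C  0  1  2  2  2  2  3  3  3  4  5
 C  0  1  2  2  2  2  3  3  3  4  5
 G  0  1  2  3  3  3  3  3  3  4  5
 C  0  1  2  3  3  3  4  4  4  4  5
 G  0  1  2  3  4  4  4  4  4  4  5
 C  0  1  2  3  4  4  5  5  5  5  5
 S  0  1  2  3  4  4  5  6  6  6  6
 S  0  1  2  3  4  4  5  6  7  7  7
dp[12][10] = 7. One LCS (by backtracking along matches): CGGGCSS.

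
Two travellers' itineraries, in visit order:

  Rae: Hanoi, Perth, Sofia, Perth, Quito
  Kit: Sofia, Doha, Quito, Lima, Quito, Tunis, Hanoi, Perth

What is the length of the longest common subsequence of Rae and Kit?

Pick Hanoi [1,7], Perth [4,8]; all 2 stops appear in both, in order. The LCS DP gives dp[5][8] = 2, so this is optimal.

2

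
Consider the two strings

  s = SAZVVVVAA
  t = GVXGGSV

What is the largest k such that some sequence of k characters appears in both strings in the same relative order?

One common subsequence of length 2: S at s[1]=t[6], V at s[7]=t[7]. dp[9][7] = 2 confirms this is the maximum.

2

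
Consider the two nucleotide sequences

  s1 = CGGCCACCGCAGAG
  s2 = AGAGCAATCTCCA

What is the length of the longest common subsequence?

Pick G (s1 #2, s2 #2); then G (s1 #3, s2 #4); then C (s1 #4, s2 #5); then A (s1 #6, s2 #7); then C (s1 #7, s2 #9); then C (s1 #8, s2 #11); then C (s1 #10, s2 #12); then A (s1 #13, s2 #13); all 8 bases appear in both, in order, and the DP table's final entry dp[14][13] is also 8, so no common subsequence is longer.

8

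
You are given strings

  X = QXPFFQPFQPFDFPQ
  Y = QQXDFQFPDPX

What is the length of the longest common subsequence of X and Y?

8

Match Q [1,2]; then X [2,3]; then F [5,5]; then Q [6,6]; then F [8,7]; then P [10,8]; then D [12,9]; then P [14,10] — 8 characters in the same relative order in both. dp[15][11] = 8 confirms this is the maximum.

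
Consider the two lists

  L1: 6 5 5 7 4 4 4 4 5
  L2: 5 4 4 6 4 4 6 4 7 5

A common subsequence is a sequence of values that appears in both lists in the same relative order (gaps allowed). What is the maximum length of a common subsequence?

Let dp[i][j] be the LCS length of the first i values of L1 and the first j values of L2. dp[i][j] = dp[i-1][j-1]+1 when the i-th and j-th values match, else max(dp[i-1][j], dp[i][j-1]).
    ·  5  4  4  6  4  4  6  4  7  5
 ·  0  0  0  0  0  0  0  0  0  0  0
 6  0  0  0  0  1  1  1  1  1  1  1
 5  0  1  1  1  1  1  1  1  1  1  2
 5  0  1  1  1  1  1  1  1  1  1  2
 7  0  1  1  1  1  1  1  1  1  2  2
 4  0  1  2  2  2  2  2  2  2  2  2
 4  0  1  2  3  3  3  3  3  3  3  3
 4  0  1  2  3  3  4  4  4  4  4  4
 4  0  1  2  3  3  4  5  5  5  5  5
 5  0  1  2  3  3  4  5  5  5  5  6
dp[9][10] = 6. One LCS (by backtracking along matches): 5, 4, 4, 4, 4, 5.

6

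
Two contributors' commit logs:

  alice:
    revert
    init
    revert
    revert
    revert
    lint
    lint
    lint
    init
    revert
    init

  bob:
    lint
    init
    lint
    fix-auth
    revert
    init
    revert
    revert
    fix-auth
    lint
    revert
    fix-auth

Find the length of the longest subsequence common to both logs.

Taking revert [1,5], then init [2,6], then revert [3,7], then revert [4,8], then lint [8,10], then revert [10,11] gives a common subsequence of length 6. Since dp[11][12] = 6, nothing longer is possible.

6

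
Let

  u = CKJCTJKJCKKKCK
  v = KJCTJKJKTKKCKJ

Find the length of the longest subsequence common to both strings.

12

One common subsequence of length 12: K (u #2, v #1); then J (u #3, v #2); then C (u #4, v #3); then T (u #5, v #4); then J (u #6, v #5); then K (u #7, v #6); then J (u #8, v #7); then K (u #10, v #8); then K (u #11, v #10); then K (u #12, v #11); then C (u #13, v #12); then K (u #14, v #13). The LCS DP gives dp[14][14] = 12, so this is optimal.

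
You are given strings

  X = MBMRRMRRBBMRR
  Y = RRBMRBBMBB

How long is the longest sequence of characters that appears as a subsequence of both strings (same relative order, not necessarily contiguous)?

Match R [4,1], then R [5,2], then M [6,4], then R [8,5], then B [9,6], then B [10,7], then M [11,8] — 7 characters in the same relative order in both. Since dp[13][10] = 7, nothing longer is possible.

7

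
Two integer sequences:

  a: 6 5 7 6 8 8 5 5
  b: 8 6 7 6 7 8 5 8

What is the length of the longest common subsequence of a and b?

5

Pick 6 [1,2], 7 [3,3], 6 [4,4], 8 [5,6], 8 [6,8]; all 5 values appear in both, in order. Since dp[8][8] = 5, nothing longer is possible.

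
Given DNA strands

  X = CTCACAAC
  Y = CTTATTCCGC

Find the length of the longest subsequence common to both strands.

Match C [1,1] → T [2,6] → C [3,7] → C [5,8] → C [8,10] — 5 bases in the same relative order in both, and the DP table's final entry dp[8][10] is also 5, so no common subsequence is longer.

5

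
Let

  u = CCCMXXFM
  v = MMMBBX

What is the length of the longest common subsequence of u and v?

2

Let dp[i][j] be the LCS length of the first i characters of u and the first j characters of v. dp[i][j] = dp[i-1][j-1]+1 when the i-th and j-th characters match, else max(dp[i-1][j], dp[i][j-1]).
    ·  M  M  M  B  B  X
 ·  0  0  0  0  0  0  0
 C  0  0  0  0  0  0  0
 C  0  0  0  0  0  0  0
 C  0  0  0  0  0  0  0
 M  0  1  1  1  1  1  1
 X  0  1  1  1  1  1  2
 X  0  1  1  1  1  1  2
 F  0  1  1  1  1  1  2
 M  0  1  2  2  2  2  2
dp[8][6] = 2. One LCS (by backtracking along matches): MX.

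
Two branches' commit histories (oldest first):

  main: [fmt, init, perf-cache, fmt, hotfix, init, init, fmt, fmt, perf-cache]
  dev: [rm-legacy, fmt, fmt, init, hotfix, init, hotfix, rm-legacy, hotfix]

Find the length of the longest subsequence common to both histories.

Pick fmt at main[1]=dev[3] → init at main[2]=dev[4] → hotfix at main[5]=dev[5] → init at main[6]=dev[6]; all 4 commits appear in both, in order, and the DP table's final entry dp[10][9] is also 4, so no common subsequence is longer.

4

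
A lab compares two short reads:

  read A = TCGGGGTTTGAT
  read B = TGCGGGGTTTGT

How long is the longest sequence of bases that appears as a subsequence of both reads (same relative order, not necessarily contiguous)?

Let dp[i][j] be the LCS length of the first i bases of read A and the first j bases of read B. dp[i][j] = dp[i-1][j-1]+1 when the i-th and j-th bases match, else max(dp[i-1][j], dp[i][j-1]).
    ·  T  G  C  G  G  G  G  T  T  T  G  T
 ·  0  0  0  0  0  0  0  0  0  0  0  0  0
 T  0  1  1  1  1  1  1  1  1  1  1  1  1
 C  0  1  1  2  2  2  2  2  2  2  2  2  2
 G  0  1  2  2  3  3  3  3  3  3  3  3  3
 G  0  1  2  2  3  4  4  4  4  4  4  4  4
 G  0  1  2  2  3  4  5  5  5  5  5  5  5
 G  0  1  2  2  3  4  5  6  6  6  6  6  6
 T  0  1  2  2  3  4  5  6  7  7  7  7  7
 T  0  1  2  2  3  4  5  6  7  8  8  8  8
 T  0  1  2  2  3  4  5  6  7  8  9  9  9
 G  0  1  2  2  3  4  5  6  7  8  9 10 10
 A  0  1  2  2  3  4  5  6  7  8  9 10 10
 T  0  1  2  2  3  4  5  6  7  8  9 10 11
dp[12][12] = 11. One LCS (by backtracking along matches): TCGGGGTTTGT.

11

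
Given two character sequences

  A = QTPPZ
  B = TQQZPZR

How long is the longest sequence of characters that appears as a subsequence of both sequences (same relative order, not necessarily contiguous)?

Let dp[i][j] be the LCS length of the first i characters of A and the first j characters of B. dp[i][j] = dp[i-1][j-1]+1 when the i-th and j-th characters match, else max(dp[i-1][j], dp[i][j-1]).
    ·  T  Q  Q  Z  P  Z  R
 ·  0  0  0  0  0  0  0  0
 Q  0  0  1  1  1  1  1  1
 T  0  1  1  1  1  1  1  1
 P  0  1  1  1  1  2  2  2
 P  0  1  1  1  1  2  2  2
 Z  0  1  1  1  2  2  3  3
dp[5][7] = 3. One LCS (by backtracking along matches): QPZ.

3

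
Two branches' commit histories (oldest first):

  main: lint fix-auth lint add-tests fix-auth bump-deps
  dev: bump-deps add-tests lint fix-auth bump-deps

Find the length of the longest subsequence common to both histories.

3

Taking lint [3,3] → fix-auth [5,4] → bump-deps [6,5] gives a common subsequence of length 3. Since dp[6][5] = 3, nothing longer is possible.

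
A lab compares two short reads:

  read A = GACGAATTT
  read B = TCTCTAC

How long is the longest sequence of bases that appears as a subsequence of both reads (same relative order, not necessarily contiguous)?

3

Taking C at read A[3]=read B[2]; then T at read A[7]=read B[3]; then T at read A[8]=read B[5] gives a common subsequence of length 3, and the DP table's final entry dp[9][7] is also 3, so no common subsequence is longer.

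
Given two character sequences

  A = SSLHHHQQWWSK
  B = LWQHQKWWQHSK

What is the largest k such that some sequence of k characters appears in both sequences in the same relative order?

Let dp[i][j] be the LCS length of the first i characters of A and the first j characters of B. dp[i][j] = dp[i-1][j-1]+1 when the i-th and j-th characters match, else max(dp[i-1][j], dp[i][j-1]).
    ·  L  W  Q  H  Q  K  W  W  Q  H  S  K
 ·  0  0  0  0  0  0  0  0  0  0  0  0  0
 S  0  0  0  0  0  0  0  0  0  0  0  1  1
 S  0  0  0  0  0  0  0  0  0  0  0  1  1
 L  0  1  1  1  1  1  1  1  1  1  1  1  1
 H  0  1  1  1  2  2  2  2  2  2  2  2  2
 H  0  1  1  1  2  2  2  2  2  2  3  3  3
 H  0  1  1  1  2  2  2  2  2  2  3  3  3
 Q  0  1  1  2  2  3  3  3  3  3  3  3  3
 Q  0  1  1  2  2  3  3  3  3  4  4  4  4
 W  0  1  2  2  2  3  3  4  4  4  4  4  4
 W  0  1  2  2  2  3  3  4  5  5  5  5  5
 S  0  1  2  2  2  3  3  4  5  5  5  6  6
 K  0  1  2  2  2  3  4  4  5  5  5  6  7
dp[12][12] = 7. One LCS (by backtracking along matches): LHQWWSK.

7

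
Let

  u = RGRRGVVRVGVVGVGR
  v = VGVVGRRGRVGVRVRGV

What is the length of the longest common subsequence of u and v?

One common subsequence of length 11: G (u #2, v #5), R (u #3, v #6), R (u #4, v #7), G (u #5, v #8), R (u #8, v #9), V (u #9, v #10), G (u #10, v #11), V (u #11, v #12), V (u #12, v #14), G (u #13, v #16), V (u #14, v #17). The LCS DP gives dp[16][17] = 11, so this is optimal.

11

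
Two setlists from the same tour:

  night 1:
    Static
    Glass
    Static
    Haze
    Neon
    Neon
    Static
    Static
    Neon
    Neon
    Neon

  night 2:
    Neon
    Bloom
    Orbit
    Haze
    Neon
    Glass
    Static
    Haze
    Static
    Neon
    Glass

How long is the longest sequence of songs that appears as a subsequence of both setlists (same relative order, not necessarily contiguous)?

Pick Glass (night 1 #2, night 2 #6), Static (night 1 #3, night 2 #7), Haze (night 1 #4, night 2 #8), Static (night 1 #8, night 2 #9), Neon (night 1 #9, night 2 #10); all 5 songs appear in both, in order, and the DP table's final entry dp[11][11] is also 5, so no common subsequence is longer.

5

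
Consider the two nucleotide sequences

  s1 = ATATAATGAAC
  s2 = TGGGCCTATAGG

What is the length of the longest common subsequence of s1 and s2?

5

Pick T at s1[2]=s2[7]; then A at s1[3]=s2[8]; then T at s1[4]=s2[9]; then A at s1[5]=s2[10]; then G at s1[8]=s2[12]; all 5 bases appear in both, in order, and the DP table's final entry dp[11][12] is also 5, so no common subsequence is longer.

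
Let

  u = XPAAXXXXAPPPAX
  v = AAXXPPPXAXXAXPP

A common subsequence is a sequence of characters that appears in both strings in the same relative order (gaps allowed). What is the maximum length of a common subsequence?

9

One common subsequence of length 9: A (u #3, v #1); then A (u #4, v #2); then X (u #5, v #4); then X (u #6, v #8); then X (u #7, v #10); then X (u #8, v #11); then A (u #9, v #12); then P (u #11, v #14); then P (u #12, v #15). Since dp[14][15] = 9, nothing longer is possible.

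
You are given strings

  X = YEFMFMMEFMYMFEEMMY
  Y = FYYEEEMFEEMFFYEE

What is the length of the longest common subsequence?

9

Match Y [1,3]; then E [2,6]; then F [3,8]; then M [4,11]; then F [5,12]; then F [9,13]; then Y [11,14]; then E [14,15]; then E [15,16] — 9 characters in the same relative order in both, and the DP table's final entry dp[18][16] is also 9, so no common subsequence is longer.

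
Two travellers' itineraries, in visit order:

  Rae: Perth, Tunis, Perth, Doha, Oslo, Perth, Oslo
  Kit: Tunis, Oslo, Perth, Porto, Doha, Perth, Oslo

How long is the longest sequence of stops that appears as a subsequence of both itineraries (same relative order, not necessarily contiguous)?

5

Match Tunis at Rae[2]=Kit[1], Perth at Rae[3]=Kit[3], Doha at Rae[4]=Kit[5], Perth at Rae[6]=Kit[6], Oslo at Rae[7]=Kit[7] — 5 stops in the same relative order in both, and the DP table's final entry dp[7][7] is also 5, so no common subsequence is longer.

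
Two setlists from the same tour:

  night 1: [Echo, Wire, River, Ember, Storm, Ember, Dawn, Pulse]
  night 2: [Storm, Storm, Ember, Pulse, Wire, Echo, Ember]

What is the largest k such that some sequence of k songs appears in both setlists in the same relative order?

Match Storm (night 1 #5, night 2 #2) → Ember (night 1 #6, night 2 #3) → Pulse (night 1 #8, night 2 #4) — 3 songs in the same relative order in both. The LCS DP gives dp[8][7] = 3, so this is optimal.

3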